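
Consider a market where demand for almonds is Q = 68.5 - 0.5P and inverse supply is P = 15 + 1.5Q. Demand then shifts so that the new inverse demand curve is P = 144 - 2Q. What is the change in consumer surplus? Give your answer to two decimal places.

Rewriting demand in inverse form: P = 137 - 2Q.
Initial equilibrium: Q_0 = 34.8571, P_0 = 67.2857; CS_0 = (1/2)(34.8571)(69.7143) = 1215.0204, PS_0 = (1/2)(34.8571)(52.2857) = 911.2653.
New equilibrium: 144 - 2Q = 15 + 1.5Q gives Q_1 = 36.8571, P_1 = 70.2857; CS_1 = 1358.449, PS_1 = 1018.8367.
Change in consumer surplus = 1358.449 - 1215.0204 = 143.4286.

143.43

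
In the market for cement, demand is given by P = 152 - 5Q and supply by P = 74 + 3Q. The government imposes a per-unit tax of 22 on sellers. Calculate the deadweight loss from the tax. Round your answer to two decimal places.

Without the tax, 152 - 5Q = 74 + 3Q so Q* = 9.75 and P* = 103.25.
A tax on sellers shifts supply up by 22: 152 - 5Q = 74 + 3Q + 22, so Q_t = 7. Buyers pay P_b = 117; sellers receive P_s = P_b - 22 = 95.
Deadweight loss is the triangle between the curves from Q_t to Q*: (1/2)(9.75 - 7)(22) = 30.25.

30.25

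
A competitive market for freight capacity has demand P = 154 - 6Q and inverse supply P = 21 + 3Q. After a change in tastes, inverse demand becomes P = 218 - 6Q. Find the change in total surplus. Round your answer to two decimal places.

1173.33

Initial equilibrium: Q_0 = 14.7778, P_0 = 65.3333; CS_0 = (1/2)(14.7778)(88.6667) = 655.1481, PS_0 = (1/2)(14.7778)(44.3333) = 327.5741.
New equilibrium: 218 - 6Q = 21 + 3Q gives Q_1 = 21.8889, P_1 = 86.6667; CS_1 = 1437.3704, PS_1 = 718.6852.
Change in total surplus = (1437.3704 + 718.6852) - (655.1481 + 327.5741) = 1173.3333.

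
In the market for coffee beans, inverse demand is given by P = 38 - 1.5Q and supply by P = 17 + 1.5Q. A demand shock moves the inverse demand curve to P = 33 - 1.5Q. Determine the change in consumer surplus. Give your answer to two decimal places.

-15.42

Initial equilibrium: Q_0 = 7, P_0 = 27.5; CS_0 = (1/2)(7)(10.5) = 36.75, PS_0 = (1/2)(7)(10.5) = 36.75.
New equilibrium: 33 - 1.5Q = 17 + 1.5Q gives Q_1 = 5.3333, P_1 = 25; CS_1 = 21.3333, PS_1 = 21.3333.
Change in consumer surplus = 21.3333 - 36.75 = -15.4167.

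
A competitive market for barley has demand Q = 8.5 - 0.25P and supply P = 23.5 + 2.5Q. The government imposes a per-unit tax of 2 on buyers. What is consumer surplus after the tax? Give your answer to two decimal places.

3.42

Rewriting demand in inverse form: P = 34 - 4Q.
Pre-tax equilibrium: 34 - 4Q = 23.5 + 2.5Q gives Q* = 1.6154, P* = 27.5385.
A tax on buyers shifts demand down by 2: (34 - 2) - 4Q = 23.5 + 2.5Q, so Q_t = 1.3077. Buyers pay P_b = 28.7692; sellers receive P_s = P_b - 2 = 26.7692.
CS = (1/2)(Q_t)(34 - P_b) = (1/2)(1.3077)(5.2308) = 3.4201.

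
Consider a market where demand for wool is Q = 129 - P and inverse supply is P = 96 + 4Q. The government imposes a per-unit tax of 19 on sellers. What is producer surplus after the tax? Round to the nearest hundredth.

Rewriting demand in inverse form: P = 129 - Q.
Pre-tax equilibrium: 129 - Q = 96 + 4Q gives Q* = 6.6, P* = 122.4.
A tax on sellers shifts supply up by 19: 129 - Q = 96 + 4Q + 19, so Q_t = 2.8. Buyers pay P_b = 126.2; sellers receive P_s = P_b - 19 = 107.2.
PS = (1/2)(Q_t)(P_s - 96) = (1/2)(2.8)(11.2) = 15.68.

15.68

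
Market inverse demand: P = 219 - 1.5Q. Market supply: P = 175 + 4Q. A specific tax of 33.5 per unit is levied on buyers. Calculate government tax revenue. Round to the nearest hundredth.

63.95

Pre-tax equilibrium: 219 - 1.5Q = 175 + 4Q gives Q* = 8, P* = 207.
With the tax, buyers' net willingness to pay falls by 33.5: (219 - 33.5) - 1.5Q = 175 + 4Q, so Q_t = 1.9091. Buyers pay P_b = 216.1364; sellers receive P_s = P_b - 33.5 = 182.6364.
Revenue is the tax times quantity traded: 33.5 x 1.9091 = 63.9545.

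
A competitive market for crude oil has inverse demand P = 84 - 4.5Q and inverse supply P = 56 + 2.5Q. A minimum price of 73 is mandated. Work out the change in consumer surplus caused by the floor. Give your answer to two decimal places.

-22.56

Without the control, 84 - 4.5Q = 56 + 2.5Q so Q* = 4 and P* = 66.
At the floor price 73, quantity demanded is (84 - 73)/4.5 = 2.4444; demand is the short side, so Q = 2.4444 trades at P = 73.
CS goes from (1/2)(4)(18) = 36 to 13.4444 (computed as (84 - 73)(2.4444) - (1/2)(4.5)(2.4444)^2), a change of -22.5556.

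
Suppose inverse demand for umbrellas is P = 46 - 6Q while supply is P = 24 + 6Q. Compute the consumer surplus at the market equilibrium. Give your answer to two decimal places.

Equilibrium: 46 - 6Q = 24 + 6Q, so Q* = 1.8333 and P* = 35.
The demand choke price is 46, so CS = (1/2)(Q*)(46 - P*) = (1/2)(1.8333)(11) = 10.0833.

10.08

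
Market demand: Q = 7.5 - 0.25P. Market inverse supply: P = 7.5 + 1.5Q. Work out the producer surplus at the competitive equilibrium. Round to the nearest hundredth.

Rewriting demand in inverse form: P = 30 - 4Q.
Equilibrium: 30 - 4Q = 7.5 + 1.5Q, so Q* = 4.0909 and P* = 13.6364.
PS is the area between P* and the supply curve from 0 to Q*: (1/2)(4.0909)(6.1364) = 12.5517.

12.55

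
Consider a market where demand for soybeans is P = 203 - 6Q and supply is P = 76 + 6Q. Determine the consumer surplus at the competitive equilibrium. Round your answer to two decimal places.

Equilibrium: 203 - 6Q = 76 + 6Q, so Q* = 10.5833 and P* = 139.5.
The demand choke price is 203, so CS = (1/2)(Q*)(203 - P*) = (1/2)(10.5833)(63.5) = 336.0208.

336.02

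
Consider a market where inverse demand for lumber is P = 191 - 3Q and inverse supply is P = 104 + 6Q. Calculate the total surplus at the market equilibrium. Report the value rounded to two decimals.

Equilibrium: 191 - 3Q = 104 + 6Q, so Q* = 9.6667 and P* = 162.
CS = (1/2)(9.6667)(29) = 140.1667 and PS = (1/2)(9.6667)(58) = 280.3333, so total surplus = 420.5.

420.50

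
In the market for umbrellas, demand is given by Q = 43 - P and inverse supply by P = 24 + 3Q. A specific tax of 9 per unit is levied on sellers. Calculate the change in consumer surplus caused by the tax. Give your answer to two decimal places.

Rewriting demand in inverse form: P = 43 - Q.
Pre-tax equilibrium: 43 - Q = 24 + 3Q gives Q* = 4.75, P* = 38.25.
With the tax, sellers need 9 more per unit: 43 - Q = 24 + 3Q + 9, so Q_t = 2.5. Buyers pay P_b = 40.5; sellers receive P_s = P_b - 9 = 31.5.
Consumers lose the trapezoid between P* and P_b out to Q_t plus the triangle from Q_t to Q*: change in CS = 3.125 - 11.2812 = -8.1562.

-8.16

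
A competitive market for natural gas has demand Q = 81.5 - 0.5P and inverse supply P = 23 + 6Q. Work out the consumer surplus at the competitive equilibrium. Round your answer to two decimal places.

306.25

Rewriting demand in inverse form: P = 163 - 2Q.
Set 163 - 2Q = 23 + 6Q, which gives 140 = 8Q, so Q* = 17.5 and P* = 163 - 2(17.5) = 128.
The demand choke price is 163, so CS = (1/2)(Q*)(163 - P*) = (1/2)(17.5)(35) = 306.25.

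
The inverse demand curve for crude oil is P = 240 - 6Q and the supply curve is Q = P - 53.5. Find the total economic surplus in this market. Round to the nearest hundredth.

2484.45

Rewriting supply in inverse form: P = 53.5 + Q.
Setting demand equal to supply, 186.5 = 7Q, so Q* = 26.6429 and P* = 80.1429.
Total surplus is the full triangle between the curves from 0 to Q*: (1/2)(26.6429)(240 - 53.5) = 2484.4464.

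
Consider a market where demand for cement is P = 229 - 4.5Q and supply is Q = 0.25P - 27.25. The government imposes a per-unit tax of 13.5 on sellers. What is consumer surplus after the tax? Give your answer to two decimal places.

Rewriting supply in inverse form: P = 109 + 4Q.
Without the tax, 229 - 4.5Q = 109 + 4Q so Q* = 14.1176 and P* = 165.4706.
A tax on sellers shifts supply up by 13.5: 229 - 4.5Q = 109 + 4Q + 13.5, so Q_t = 12.5294. Buyers pay P_b = 172.6176; sellers receive P_s = P_b - 13.5 = 159.1176.
Consumer surplus is the triangle under demand above P_b: (1/2)(12.5294)(229 - 172.6176) = 353.2189.

353.22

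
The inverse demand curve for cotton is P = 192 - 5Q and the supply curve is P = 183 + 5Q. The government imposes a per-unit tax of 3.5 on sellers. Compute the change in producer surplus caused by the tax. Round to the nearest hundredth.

-1.27

Without the tax, 192 - 5Q = 183 + 5Q so Q* = 0.9 and P* = 187.5.
A tax on sellers shifts supply up by 3.5: 192 - 5Q = 183 + 5Q + 3.5, so Q_t = 0.55. Buyers pay P_b = 189.25; sellers receive P_s = P_b - 3.5 = 185.75.
Producers lose the trapezoid between P_s and P* out to Q_t plus the triangle from Q_t to Q*: change in PS = 0.7562 - 2.025 = -1.2688.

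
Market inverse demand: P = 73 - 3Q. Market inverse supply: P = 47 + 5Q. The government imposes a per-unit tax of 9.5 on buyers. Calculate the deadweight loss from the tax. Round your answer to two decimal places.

5.64

Without the tax, 73 - 3Q = 47 + 5Q so Q* = 3.25 and P* = 63.25.
A tax on buyers shifts demand down by 9.5: (73 - 9.5) - 3Q = 47 + 5Q, so Q_t = 2.0625. Buyers pay P_b = 66.8125; sellers receive P_s = P_b - 9.5 = 57.3125.
Deadweight loss is the triangle between the curves from Q_t to Q*: (1/2)(3.25 - 2.0625)(9.5) = 5.6406.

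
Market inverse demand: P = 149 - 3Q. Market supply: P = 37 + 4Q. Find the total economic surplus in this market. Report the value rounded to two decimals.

Setting demand equal to supply, 112 = 7Q, so Q* = 16 and P* = 101.
Total surplus is the full triangle between the curves from 0 to Q*: (1/2)(16)(149 - 37) = 896.

896.00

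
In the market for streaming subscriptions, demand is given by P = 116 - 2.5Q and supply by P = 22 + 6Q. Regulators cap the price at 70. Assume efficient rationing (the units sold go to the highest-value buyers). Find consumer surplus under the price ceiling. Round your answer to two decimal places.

288.00

Free-market equilibrium: 116 - 2.5Q = 22 + 6Q gives Q* = 11.0588, P* = 88.3529.
At P = 70, sellers supply (70 - 22)/6 = 8 while buyers want more, so the quantity traded is 8 at price 70.
The demand price at Q = 8 is 96. CS is the trapezoid between demand and 70 over [0, 8]: (1/2)[(116 - 70) + (96 - 70)](8) = 288.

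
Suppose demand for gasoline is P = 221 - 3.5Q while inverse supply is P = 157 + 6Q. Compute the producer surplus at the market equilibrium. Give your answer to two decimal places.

Set 221 - 3.5Q = 157 + 6Q, which gives 64 = 9.5Q, so Q* = 6.7368 and P* = 221 - 3.5(6.7368) = 197.4211.
PS is the area between P* and the supply curve from 0 to Q*: (1/2)(6.7368)(40.4211) = 136.1551.

136.16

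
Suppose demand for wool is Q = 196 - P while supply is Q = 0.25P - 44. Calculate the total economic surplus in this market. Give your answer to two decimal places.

40.00

Rewriting demand in inverse form: P = 196 - Q.
Rewriting supply in inverse form: P = 176 + 4Q.
Setting demand equal to supply, 20 = 5Q, so Q* = 4 and P* = 192.
Total surplus is the full triangle between the curves from 0 to Q*: (1/2)(4)(196 - 176) = 40.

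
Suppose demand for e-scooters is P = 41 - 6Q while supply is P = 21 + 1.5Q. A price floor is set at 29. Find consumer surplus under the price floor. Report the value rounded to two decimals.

12.00

Free-market equilibrium: 41 - 6Q = 21 + 1.5Q gives Q* = 2.6667, P* = 25.
At P = 29, buyers demand (41 - 29)/6 = 2 while sellers would supply more, so the quantity traded is 2 at price 29.
CS is the triangle under demand above 29: (1/2)(2)(41 - 29) = 12.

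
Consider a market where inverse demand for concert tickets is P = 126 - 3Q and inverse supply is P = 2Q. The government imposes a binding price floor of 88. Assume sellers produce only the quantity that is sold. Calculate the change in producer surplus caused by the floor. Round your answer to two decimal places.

319.18

Free-market equilibrium: 126 - 3Q = 2Q gives Q* = 25.2, P* = 50.4.
At P = 88, buyers demand (126 - 88)/3 = 12.6667 while sellers would supply more, so the quantity traded is 12.6667 at price 88.
PS goes from (1/2)(25.2)(50.4) = 635.04 to 954.2222 (computed as (88 - 0)(12.6667) - (1/2)(2)(12.6667)^2), a change of 319.1822.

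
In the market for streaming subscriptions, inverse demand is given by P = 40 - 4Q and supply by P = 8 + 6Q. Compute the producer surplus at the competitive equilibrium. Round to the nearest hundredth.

Setting demand equal to supply, 32 = 10Q, so Q* = 3.2 and P* = 27.2.
The supply curve's price intercept is 8, so PS = (1/2)(Q*)(P* - 8) = (1/2)(3.2)(19.2) = 30.72.

30.72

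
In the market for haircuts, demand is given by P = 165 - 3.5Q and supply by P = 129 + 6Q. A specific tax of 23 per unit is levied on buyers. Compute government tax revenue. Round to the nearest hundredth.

31.47

Without the tax, 165 - 3.5Q = 129 + 6Q so Q* = 3.7895 and P* = 151.7368.
With the tax, buyers' net willingness to pay falls by 23: (165 - 23) - 3.5Q = 129 + 6Q, so Q_t = 1.3684. Buyers pay P_b = 160.2105; sellers receive P_s = P_b - 23 = 137.2105.
Revenue is the tax times quantity traded: 23 x 1.3684 = 31.4737.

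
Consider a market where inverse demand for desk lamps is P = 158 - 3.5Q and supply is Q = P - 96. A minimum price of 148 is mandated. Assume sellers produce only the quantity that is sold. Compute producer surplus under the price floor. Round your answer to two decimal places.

144.49

Rewriting supply in inverse form: P = 96 + Q.
Without the control, 158 - 3.5Q = 96 + Q so Q* = 13.7778 and P* = 109.7778.
At P = 148, buyers demand (158 - 148)/3.5 = 2.8571 while sellers would supply more, so the quantity traded is 2.8571 at price 148.
The supply price at Q = 2.8571 is 98.8571. PS is the trapezoid between 148 and supply over [0, 2.8571]: (1/2)[(148 - 96) + (148 - 98.8571)](2.8571) = 144.4898.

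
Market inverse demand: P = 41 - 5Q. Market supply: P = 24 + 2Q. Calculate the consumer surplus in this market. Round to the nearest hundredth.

Setting demand equal to supply, 17 = 7Q, so Q* = 2.4286 and P* = 28.8571.
The demand choke price is 41, so CS = (1/2)(Q*)(41 - P*) = (1/2)(2.4286)(12.1429) = 14.7449.

14.74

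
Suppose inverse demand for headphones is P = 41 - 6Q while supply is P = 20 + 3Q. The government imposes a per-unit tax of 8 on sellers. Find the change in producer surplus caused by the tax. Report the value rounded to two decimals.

-5.04

Pre-tax equilibrium: 41 - 6Q = 20 + 3Q gives Q* = 2.3333, P* = 27.
A tax on sellers shifts supply up by 8: 41 - 6Q = 20 + 3Q + 8, so Q_t = 1.4444. Buyers pay P_b = 32.3333; sellers receive P_s = P_b - 8 = 24.3333.
PS falls from (1/2)(2.3333)(7) = 8.1667 to (1/2)(1.4444)(4.3333) = 3.1296, a change of -5.037.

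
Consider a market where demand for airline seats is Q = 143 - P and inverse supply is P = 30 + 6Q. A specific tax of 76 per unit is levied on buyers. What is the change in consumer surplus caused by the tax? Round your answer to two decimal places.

Rewriting demand in inverse form: P = 143 - Q.
Without the tax, 143 - Q = 30 + 6Q so Q* = 16.1429 and P* = 126.8571.
With the tax, buyers' net willingness to pay falls by 76: (143 - 76) - Q = 30 + 6Q, so Q_t = 5.2857. Buyers pay P_b = 137.7143; sellers receive P_s = P_b - 76 = 61.7143.
Consumers lose the trapezoid between P* and P_b out to Q_t plus the triangle from Q_t to Q*: change in CS = 13.9694 - 130.2959 = -116.3265.

-116.33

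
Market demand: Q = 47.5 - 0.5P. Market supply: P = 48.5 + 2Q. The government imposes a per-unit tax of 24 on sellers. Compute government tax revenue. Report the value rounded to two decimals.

Rewriting demand in inverse form: P = 95 - 2Q.
Pre-tax equilibrium: 95 - 2Q = 48.5 + 2Q gives Q* = 11.625, P* = 71.75.
With the tax, sellers need 24 more per unit: 95 - 2Q = 48.5 + 2Q + 24, so Q_t = 5.625. Buyers pay P_b = 83.75; sellers receive P_s = P_b - 24 = 59.75.
Revenue is the tax times quantity traded: 24 x 5.625 = 135.

135.00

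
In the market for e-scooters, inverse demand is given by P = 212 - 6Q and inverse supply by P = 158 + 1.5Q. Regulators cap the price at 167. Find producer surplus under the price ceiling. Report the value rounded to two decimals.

27.00

Without the control, 212 - 6Q = 158 + 1.5Q so Q* = 7.2 and P* = 168.8.
At P = 167, sellers supply (167 - 158)/1.5 = 6 while buyers want more, so the quantity traded is 6 at price 167.
PS is the triangle above supply below 167: (1/2)(6)(167 - 158) = 27.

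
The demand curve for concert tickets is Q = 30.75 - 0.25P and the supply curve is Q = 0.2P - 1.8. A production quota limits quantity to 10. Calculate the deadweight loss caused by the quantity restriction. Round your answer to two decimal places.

32.00

Rewriting demand in inverse form: P = 123 - 4Q.
Rewriting supply in inverse form: P = 9 + 5Q.
Without the quota, 123 - 4Q = 9 + 5Q gives Q* = 12.6667.
At Q = 10 the demand price is 123 - 4(10) = 83 and the supply price is 9 + 5(10) = 59.
DWL = (1/2)(gap between curves at 10) x (Q* - 10) = (1/2)(24)(2.6667) = 32.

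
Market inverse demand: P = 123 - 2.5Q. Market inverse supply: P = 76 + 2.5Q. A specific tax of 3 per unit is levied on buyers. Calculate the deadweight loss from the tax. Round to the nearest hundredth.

Pre-tax equilibrium: 123 - 2.5Q = 76 + 2.5Q gives Q* = 9.4, P* = 99.5.
With the tax, buyers' net willingness to pay falls by 3: (123 - 3) - 2.5Q = 76 + 2.5Q, so Q_t = 8.8. Buyers pay P_b = 101; sellers receive P_s = P_b - 3 = 98.
Deadweight loss is the triangle between the curves from Q_t to Q*: (1/2)(9.4 - 8.8)(3) = 0.9.

0.90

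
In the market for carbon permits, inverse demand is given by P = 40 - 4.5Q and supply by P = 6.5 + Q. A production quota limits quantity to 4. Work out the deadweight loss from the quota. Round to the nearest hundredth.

12.02

Without the quota, 40 - 4.5Q = 6.5 + Q gives Q* = 6.0909.
At Q = 4 the demand price is 40 - 4.5(4) = 22 and the supply price is 6.5 + (4) = 10.5.
Deadweight loss is the triangle between the curves from 4 to 6.0909: (1/2)(22 - 10.5)(6.0909 - 4) = 12.0227.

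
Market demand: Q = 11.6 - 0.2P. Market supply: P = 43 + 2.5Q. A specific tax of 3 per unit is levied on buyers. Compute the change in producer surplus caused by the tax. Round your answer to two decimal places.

-1.80

Rewriting demand in inverse form: P = 58 - 5Q.
Pre-tax equilibrium: 58 - 5Q = 43 + 2.5Q gives Q* = 2, P* = 48.
A tax on buyers shifts demand down by 3: (58 - 3) - 5Q = 43 + 2.5Q, so Q_t = 1.6. Buyers pay P_b = 50; sellers receive P_s = P_b - 3 = 47.
Producers lose the trapezoid between P_s and P* out to Q_t plus the triangle from Q_t to Q*: change in PS = 3.2 - 5 = -1.8.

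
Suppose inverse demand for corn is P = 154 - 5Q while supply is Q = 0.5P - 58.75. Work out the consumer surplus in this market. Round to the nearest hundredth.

Rewriting supply in inverse form: P = 117.5 + 2Q.
Set 154 - 5Q = 117.5 + 2Q, which gives 36.5 = 7Q, so Q* = 5.2143 and P* = 154 - 5(5.2143) = 127.9286.
CS is the area between the demand curve and P* from 0 to Q*: (1/2)(5.2143)(26.0714) = 67.9719.

67.97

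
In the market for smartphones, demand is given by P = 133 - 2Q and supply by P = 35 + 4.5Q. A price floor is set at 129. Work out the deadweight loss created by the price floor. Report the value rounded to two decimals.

555.77

Free-market equilibrium: 133 - 2Q = 35 + 4.5Q gives Q* = 15.0769, P* = 102.8462.
At the floor price 129, quantity demanded is (133 - 129)/2 = 2; demand is the short side, so Q = 2 trades at P = 129.
The lost-trades triangle has base Q* - 2 = 13.0769 and height equal to the gap between the curves at Q = 2, which is 129 - 44 = 85. DWL = (1/2)(13.0769)(85) = 555.7692.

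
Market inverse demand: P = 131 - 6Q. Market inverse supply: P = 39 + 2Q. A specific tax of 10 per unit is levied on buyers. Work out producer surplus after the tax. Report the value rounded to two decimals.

Without the tax, 131 - 6Q = 39 + 2Q so Q* = 11.5 and P* = 62.
A tax on buyers shifts demand down by 10: (131 - 10) - 6Q = 39 + 2Q, so Q_t = 10.25. Buyers pay P_b = 69.5; sellers receive P_s = P_b - 10 = 59.5.
Producer surplus is the triangle above supply below P_s: (1/2)(10.25)(59.5 - 39) = 105.0625.

105.06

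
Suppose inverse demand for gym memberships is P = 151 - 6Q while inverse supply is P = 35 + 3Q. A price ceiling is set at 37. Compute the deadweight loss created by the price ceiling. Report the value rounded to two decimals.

Free-market equilibrium: 151 - 6Q = 35 + 3Q gives Q* = 12.8889, P* = 73.6667.
At P = 37, sellers supply (37 - 35)/3 = 0.6667 while buyers want more, so the quantity traded is 0.6667 at price 37.
The lost-trades triangle has base Q* - 0.6667 = 12.2222 and height equal to the gap between the curves at Q = 0.6667, which is 147 - 37 = 110. DWL = (1/2)(12.2222)(110) = 672.2222.

672.22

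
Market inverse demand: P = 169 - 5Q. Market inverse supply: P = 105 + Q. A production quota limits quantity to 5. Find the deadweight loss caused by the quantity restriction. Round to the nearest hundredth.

96.33

Without the quota, 169 - 5Q = 105 + Q gives Q* = 10.6667.
At Q = 5 the demand price is 169 - 5(5) = 144 and the supply price is 105 + (5) = 110.
DWL = (1/2)(gap between curves at 5) x (Q* - 5) = (1/2)(34)(5.6667) = 96.3333.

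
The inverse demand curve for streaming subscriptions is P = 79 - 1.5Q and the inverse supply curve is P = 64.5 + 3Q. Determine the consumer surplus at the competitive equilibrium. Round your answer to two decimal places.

7.79

Setting demand equal to supply, 14.5 = 4.5Q, so Q* = 3.2222 and P* = 74.1667.
The demand choke price is 79, so CS = (1/2)(Q*)(79 - P*) = (1/2)(3.2222)(4.8333) = 7.787.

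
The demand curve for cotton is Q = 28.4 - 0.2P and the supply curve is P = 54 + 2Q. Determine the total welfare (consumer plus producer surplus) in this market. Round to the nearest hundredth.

Rewriting demand in inverse form: P = 142 - 5Q.
Equilibrium: 142 - 5Q = 54 + 2Q, so Q* = 12.5714 and P* = 79.1429.
Total surplus is the full triangle between the curves from 0 to Q*: (1/2)(12.5714)(142 - 54) = 553.1429.

553.14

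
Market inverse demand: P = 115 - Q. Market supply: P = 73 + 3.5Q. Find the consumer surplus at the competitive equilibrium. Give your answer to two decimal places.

43.56

Setting demand equal to supply, 42 = 4.5Q, so Q* = 9.3333 and P* = 105.6667.
CS is the area between the demand curve and P* from 0 to Q*: (1/2)(9.3333)(9.3333) = 43.5556.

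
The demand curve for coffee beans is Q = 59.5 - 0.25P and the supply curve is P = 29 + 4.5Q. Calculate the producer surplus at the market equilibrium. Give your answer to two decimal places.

1360.31

Rewriting demand in inverse form: P = 238 - 4Q.
Setting demand equal to supply, 209 = 8.5Q, so Q* = 24.5882 and P* = 139.6471.
Producer surplus is the triangle above supply below P*: (1/2)(24.5882)(139.6471 - 29) = (1/2)(24.5882)(110.6471) = 1360.308.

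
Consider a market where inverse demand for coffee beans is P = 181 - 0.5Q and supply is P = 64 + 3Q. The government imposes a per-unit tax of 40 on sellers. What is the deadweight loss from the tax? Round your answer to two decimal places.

228.57

Without the tax, 181 - 0.5Q = 64 + 3Q so Q* = 33.4286 and P* = 164.2857.
A tax on sellers shifts supply up by 40: 181 - 0.5Q = 64 + 3Q + 40, so Q_t = 22. Buyers pay P_b = 170; sellers receive P_s = P_b - 40 = 130.
The welfare triangle lost has base Q* - Q_t = 11.4286 and height t = 40, so DWL = (1/2)(11.4286)(40) = 228.5714.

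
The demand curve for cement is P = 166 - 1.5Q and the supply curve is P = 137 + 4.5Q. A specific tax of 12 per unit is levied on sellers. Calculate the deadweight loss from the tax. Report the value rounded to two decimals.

12.00

Pre-tax equilibrium: 166 - 1.5Q = 137 + 4.5Q gives Q* = 4.8333, P* = 158.75.
With the tax, sellers need 12 more per unit: 166 - 1.5Q = 137 + 4.5Q + 12, so Q_t = 2.8333. Buyers pay P_b = 161.75; sellers receive P_s = P_b - 12 = 149.75.
Deadweight loss is the triangle between the curves from Q_t to Q*: (1/2)(4.8333 - 2.8333)(12) = 12.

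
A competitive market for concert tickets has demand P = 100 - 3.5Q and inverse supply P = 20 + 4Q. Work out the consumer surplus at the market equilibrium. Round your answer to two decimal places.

199.11

Setting demand equal to supply, 80 = 7.5Q, so Q* = 10.6667 and P* = 62.6667.
The demand choke price is 100, so CS = (1/2)(Q*)(100 - P*) = (1/2)(10.6667)(37.3333) = 199.1111.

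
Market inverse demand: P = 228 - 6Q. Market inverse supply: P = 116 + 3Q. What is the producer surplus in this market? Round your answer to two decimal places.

232.30

Set 228 - 6Q = 116 + 3Q, which gives 112 = 9Q, so Q* = 12.4444 and P* = 228 - 6(12.4444) = 153.3333.
PS is the area between P* and the supply curve from 0 to Q*: (1/2)(12.4444)(37.3333) = 232.2963.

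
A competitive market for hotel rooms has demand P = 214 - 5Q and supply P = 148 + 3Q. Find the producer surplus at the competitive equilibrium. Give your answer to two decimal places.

102.09

Set 214 - 5Q = 148 + 3Q, which gives 66 = 8Q, so Q* = 8.25 and P* = 214 - 5(8.25) = 172.75.
PS is the area between P* and the supply curve from 0 to Q*: (1/2)(8.25)(24.75) = 102.0938.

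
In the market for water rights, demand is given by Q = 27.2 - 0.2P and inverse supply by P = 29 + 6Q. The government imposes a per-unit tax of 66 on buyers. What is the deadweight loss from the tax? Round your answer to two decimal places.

Rewriting demand in inverse form: P = 136 - 5Q.
Without the tax, 136 - 5Q = 29 + 6Q so Q* = 9.7273 and P* = 87.3636.
A tax on buyers shifts demand down by 66: (136 - 66) - 5Q = 29 + 6Q, so Q_t = 3.7273. Buyers pay P_b = 117.3636; sellers receive P_s = P_b - 66 = 51.3636.
The welfare triangle lost has base Q* - Q_t = 6 and height t = 66, so DWL = (1/2)(6)(66) = 198.

198.00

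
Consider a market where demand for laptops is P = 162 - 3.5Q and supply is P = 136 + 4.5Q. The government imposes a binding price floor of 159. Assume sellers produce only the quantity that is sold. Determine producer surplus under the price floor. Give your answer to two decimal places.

18.06

Free-market equilibrium: 162 - 3.5Q = 136 + 4.5Q gives Q* = 3.25, P* = 150.625.
At P = 159, buyers demand (162 - 159)/3.5 = 0.8571 while sellers would supply more, so the quantity traded is 0.8571 at price 159.
The supply price at Q = 0.8571 is 139.8571. PS is the trapezoid between 159 and supply over [0, 0.8571]: (1/2)[(159 - 136) + (159 - 139.8571)](0.8571) = 18.0612.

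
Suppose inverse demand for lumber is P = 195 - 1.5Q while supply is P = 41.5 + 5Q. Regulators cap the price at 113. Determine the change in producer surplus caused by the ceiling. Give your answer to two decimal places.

-882.99

Without the control, 195 - 1.5Q = 41.5 + 5Q so Q* = 23.6154 and P* = 159.5769.
At P = 113, sellers supply (113 - 41.5)/5 = 14.3 while buyers want more, so the quantity traded is 14.3 at price 113.
PS goes from (1/2)(23.6154)(118.0769) = 1394.216 to 511.225 (computed as (113 - 41.5)(14.3) - (1/2)(5)(14.3)^2), a change of -882.991.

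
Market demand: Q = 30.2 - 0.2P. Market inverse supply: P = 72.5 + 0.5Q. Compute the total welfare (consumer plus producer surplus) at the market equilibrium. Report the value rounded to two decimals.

560.20

Rewriting demand in inverse form: P = 151 - 5Q.
Set 151 - 5Q = 72.5 + 0.5Q, which gives 78.5 = 5.5Q, so Q* = 14.2727 and P* = 151 - 5(14.2727) = 79.6364.
CS = (1/2)(14.2727)(71.3636) = 509.2769 and PS = (1/2)(14.2727)(7.1364) = 50.9277, so total surplus = 560.2045.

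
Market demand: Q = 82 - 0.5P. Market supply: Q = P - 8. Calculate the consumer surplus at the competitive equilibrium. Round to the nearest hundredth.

Rewriting demand in inverse form: P = 164 - 2Q.
Rewriting supply in inverse form: P = 8 + Q.
Equilibrium: 164 - 2Q = 8 + Q, so Q* = 52 and P* = 60.
Consumer surplus is the triangle under demand above P*: (1/2)(52)(164 - 60) = (1/2)(52)(104) = 2704.

2704.00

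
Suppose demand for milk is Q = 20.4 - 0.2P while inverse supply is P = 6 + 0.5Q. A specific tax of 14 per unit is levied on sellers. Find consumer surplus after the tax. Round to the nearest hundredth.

555.70

Rewriting demand in inverse form: P = 102 - 5Q.
Pre-tax equilibrium: 102 - 5Q = 6 + 0.5Q gives Q* = 17.4545, P* = 14.7273.
A tax on sellers shifts supply up by 14: 102 - 5Q = 6 + 0.5Q + 14, so Q_t = 14.9091. Buyers pay P_b = 27.4545; sellers receive P_s = P_b - 14 = 13.4545.
CS = (1/2)(Q_t)(102 - P_b) = (1/2)(14.9091)(74.5455) = 555.7025.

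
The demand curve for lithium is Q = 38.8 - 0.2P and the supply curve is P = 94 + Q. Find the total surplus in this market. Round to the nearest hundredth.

Rewriting demand in inverse form: P = 194 - 5Q.
Set 194 - 5Q = 94 + Q, which gives 100 = 6Q, so Q* = 16.6667 and P* = 194 - 5(16.6667) = 110.6667.
CS = (1/2)(16.6667)(83.3333) = 694.4444 and PS = (1/2)(16.6667)(16.6667) = 138.8889, so total surplus = 833.3333.

833.33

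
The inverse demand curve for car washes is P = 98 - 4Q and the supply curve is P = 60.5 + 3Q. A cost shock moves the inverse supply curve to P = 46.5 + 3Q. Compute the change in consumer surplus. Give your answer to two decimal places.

50.86

Initial equilibrium: Q_0 = 5.3571, P_0 = 76.5714; CS_0 = (1/2)(5.3571)(21.4286) = 57.398, PS_0 = (1/2)(5.3571)(16.0714) = 43.0485.
New equilibrium: 98 - 4Q = 46.5 + 3Q gives Q_1 = 7.3571, P_1 = 68.5714; CS_1 = 108.2551, PS_1 = 81.1913.
Change in consumer surplus = 108.2551 - 57.398 = 50.8571.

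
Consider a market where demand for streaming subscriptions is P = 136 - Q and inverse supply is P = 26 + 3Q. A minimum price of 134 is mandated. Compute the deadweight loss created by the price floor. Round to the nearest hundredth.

Without the control, 136 - Q = 26 + 3Q so Q* = 27.5 and P* = 108.5.
At P = 134, buyers demand (136 - 134)/1 = 2 while sellers would supply more, so the quantity traded is 2 at price 134.
At Q = 2 the demand price is 134 and the supply price is 32. Deadweight loss is the triangle between the curves from 2 to 27.5: (1/2)(134 - 32)(27.5 - 2) = 1300.5.

1300.50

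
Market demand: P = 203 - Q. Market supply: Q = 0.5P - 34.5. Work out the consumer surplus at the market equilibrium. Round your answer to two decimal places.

Rewriting supply in inverse form: P = 69 + 2Q.
Setting demand equal to supply, 134 = 3Q, so Q* = 44.6667 and P* = 158.3333.
CS is the area between the demand curve and P* from 0 to Q*: (1/2)(44.6667)(44.6667) = 997.5556.

997.56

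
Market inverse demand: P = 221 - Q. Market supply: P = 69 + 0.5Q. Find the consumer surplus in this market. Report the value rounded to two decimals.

Setting demand equal to supply, 152 = 1.5Q, so Q* = 101.3333 and P* = 119.6667.
Consumer surplus is the triangle under demand above P*: (1/2)(101.3333)(221 - 119.6667) = (1/2)(101.3333)(101.3333) = 5134.2222.

5134.22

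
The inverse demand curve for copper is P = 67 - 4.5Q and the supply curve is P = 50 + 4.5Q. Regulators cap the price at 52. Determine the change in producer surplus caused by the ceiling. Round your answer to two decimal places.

-7.58

Without the control, 67 - 4.5Q = 50 + 4.5Q so Q* = 1.8889 and P* = 58.5.
At P = 52, sellers supply (52 - 50)/4.5 = 0.4444 while buyers want more, so the quantity traded is 0.4444 at price 52.
PS goes from (1/2)(1.8889)(8.5) = 8.0278 to 0.4444 (computed as (52 - 50)(0.4444) - (1/2)(4.5)(0.4444)^2), a change of -7.5833.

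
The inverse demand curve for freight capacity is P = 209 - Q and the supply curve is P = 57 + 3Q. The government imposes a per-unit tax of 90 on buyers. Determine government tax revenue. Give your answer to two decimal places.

1395.00

Without the tax, 209 - Q = 57 + 3Q so Q* = 38 and P* = 171.
A tax on buyers shifts demand down by 90: (209 - 90) - Q = 57 + 3Q, so Q_t = 15.5. Buyers pay P_b = 193.5; sellers receive P_s = P_b - 90 = 103.5.
Tax revenue = t x Q_t = 90 x 15.5 = 1395.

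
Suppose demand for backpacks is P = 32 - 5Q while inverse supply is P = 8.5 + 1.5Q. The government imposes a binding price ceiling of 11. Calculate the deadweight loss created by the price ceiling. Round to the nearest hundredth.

Without the control, 32 - 5Q = 8.5 + 1.5Q so Q* = 3.6154 and P* = 13.9231.
At the ceiling price 11, quantity supplied is (11 - 8.5)/1.5 = 1.6667; supply is the short side, so Q = 1.6667 trades at P = 11.
At Q = 1.6667 the demand price is 23.6667 and the supply price is 11. Deadweight loss is the triangle between the curves from 1.6667 to 3.6154: (1/2)(23.6667 - 11)(3.6154 - 1.6667) = 12.3419.

12.34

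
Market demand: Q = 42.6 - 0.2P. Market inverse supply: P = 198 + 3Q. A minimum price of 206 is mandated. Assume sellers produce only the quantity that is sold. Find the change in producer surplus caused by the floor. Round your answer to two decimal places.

Rewriting demand in inverse form: P = 213 - 5Q.
Without the control, 213 - 5Q = 198 + 3Q so Q* = 1.875 and P* = 203.625.
At P = 206, buyers demand (213 - 206)/5 = 1.4 while sellers would supply more, so the quantity traded is 1.4 at price 206.
PS goes from (1/2)(1.875)(5.625) = 5.2734 to 8.26 (computed as (206 - 198)(1.4) - (1/2)(3)(1.4)^2), a change of 2.9866.

2.99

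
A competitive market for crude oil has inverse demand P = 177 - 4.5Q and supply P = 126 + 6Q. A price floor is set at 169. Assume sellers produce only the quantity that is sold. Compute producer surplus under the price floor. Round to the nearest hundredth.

Without the control, 177 - 4.5Q = 126 + 6Q so Q* = 4.8571 and P* = 155.1429.
At the floor price 169, quantity demanded is (177 - 169)/4.5 = 1.7778; demand is the short side, so Q = 1.7778 trades at P = 169.
The supply price at Q = 1.7778 is 136.6667. PS is the trapezoid between 169 and supply over [0, 1.7778]: (1/2)[(169 - 126) + (169 - 136.6667)](1.7778) = 66.963.

66.96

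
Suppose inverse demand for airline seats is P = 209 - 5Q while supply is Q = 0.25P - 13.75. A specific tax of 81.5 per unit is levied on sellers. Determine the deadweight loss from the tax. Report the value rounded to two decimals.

Rewriting supply in inverse form: P = 55 + 4Q.
Without the tax, 209 - 5Q = 55 + 4Q so Q* = 17.1111 and P* = 123.4444.
With the tax, sellers need 81.5 more per unit: 209 - 5Q = 55 + 4Q + 81.5, so Q_t = 8.0556. Buyers pay P_b = 168.7222; sellers receive P_s = P_b - 81.5 = 87.2222.
Deadweight loss is the triangle between the curves from Q_t to Q*: (1/2)(17.1111 - 8.0556)(81.5) = 369.0139.

369.01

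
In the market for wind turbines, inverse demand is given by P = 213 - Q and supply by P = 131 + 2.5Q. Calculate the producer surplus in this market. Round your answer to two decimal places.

686.12

Set 213 - Q = 131 + 2.5Q, which gives 82 = 3.5Q, so Q* = 23.4286 and P* = 213 - (23.4286) = 189.5714.
The supply curve's price intercept is 131, so PS = (1/2)(Q*)(P* - 131) = (1/2)(23.4286)(58.5714) = 686.1224.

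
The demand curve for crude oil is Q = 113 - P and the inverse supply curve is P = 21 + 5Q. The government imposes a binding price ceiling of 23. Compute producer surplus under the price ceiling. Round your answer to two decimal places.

Rewriting demand in inverse form: P = 113 - Q.
Without the control, 113 - Q = 21 + 5Q so Q* = 15.3333 and P* = 97.6667.
At P = 23, sellers supply (23 - 21)/5 = 0.4 while buyers want more, so the quantity traded is 0.4 at price 23.
PS is the triangle above supply below 23: (1/2)(0.4)(23 - 21) = 0.4.

0.40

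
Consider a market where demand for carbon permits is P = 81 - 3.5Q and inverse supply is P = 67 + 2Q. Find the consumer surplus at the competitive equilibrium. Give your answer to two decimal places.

11.34

Set 81 - 3.5Q = 67 + 2Q, which gives 14 = 5.5Q, so Q* = 2.5455 and P* = 81 - 3.5(2.5455) = 72.0909.
The demand choke price is 81, so CS = (1/2)(Q*)(81 - P*) = (1/2)(2.5455)(8.9091) = 11.3388.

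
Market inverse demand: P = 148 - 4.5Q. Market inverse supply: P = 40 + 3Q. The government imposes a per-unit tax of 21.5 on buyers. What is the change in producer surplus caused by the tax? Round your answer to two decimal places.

Without the tax, 148 - 4.5Q = 40 + 3Q so Q* = 14.4 and P* = 83.2.
With the tax, buyers' net willingness to pay falls by 21.5: (148 - 21.5) - 4.5Q = 40 + 3Q, so Q_t = 11.5333. Buyers pay P_b = 96.1; sellers receive P_s = P_b - 21.5 = 74.6.
PS falls from (1/2)(14.4)(43.2) = 311.04 to (1/2)(11.5333)(34.6) = 199.5267, a change of -111.5133.

-111.51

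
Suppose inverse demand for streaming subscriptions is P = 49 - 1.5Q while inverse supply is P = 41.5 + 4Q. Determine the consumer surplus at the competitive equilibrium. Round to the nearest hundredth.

Set 49 - 1.5Q = 41.5 + 4Q, which gives 7.5 = 5.5Q, so Q* = 1.3636 and P* = 49 - 1.5(1.3636) = 46.9545.
The demand choke price is 49, so CS = (1/2)(Q*)(49 - P*) = (1/2)(1.3636)(2.0455) = 1.3946.

1.39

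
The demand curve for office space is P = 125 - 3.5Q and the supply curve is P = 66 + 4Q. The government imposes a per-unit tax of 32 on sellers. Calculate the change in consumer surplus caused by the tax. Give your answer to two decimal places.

Without the tax, 125 - 3.5Q = 66 + 4Q so Q* = 7.8667 and P* = 97.4667.
A tax on sellers shifts supply up by 32: 125 - 3.5Q = 66 + 4Q + 32, so Q_t = 3.6. Buyers pay P_b = 112.4; sellers receive P_s = P_b - 32 = 80.4.
CS falls from (1/2)(7.8667)(27.5333) = 108.2978 to (1/2)(3.6)(12.6) = 22.68, a change of -85.6178.

-85.62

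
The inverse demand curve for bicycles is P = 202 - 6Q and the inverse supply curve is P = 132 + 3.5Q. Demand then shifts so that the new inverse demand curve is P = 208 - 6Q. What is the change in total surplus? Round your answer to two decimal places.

Initial equilibrium: Q_0 = 7.3684, P_0 = 157.7895; CS_0 = (1/2)(7.3684)(44.2105) = 162.8809, PS_0 = (1/2)(7.3684)(25.7895) = 95.0139.
New equilibrium: 208 - 6Q = 132 + 3.5Q gives Q_1 = 8, P_1 = 160; CS_1 = 192, PS_1 = 112.
Change in total surplus = (192 + 112) - (162.8809 + 95.0139) = 46.1053.

46.11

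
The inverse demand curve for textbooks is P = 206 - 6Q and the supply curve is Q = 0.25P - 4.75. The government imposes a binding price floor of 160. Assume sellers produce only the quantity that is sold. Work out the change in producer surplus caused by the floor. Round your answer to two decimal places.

Rewriting supply in inverse form: P = 19 + 4Q.
Free-market equilibrium: 206 - 6Q = 19 + 4Q gives Q* = 18.7, P* = 93.8.
At the floor price 160, quantity demanded is (206 - 160)/6 = 7.6667; demand is the short side, so Q = 7.6667 trades at P = 160.
PS goes from (1/2)(18.7)(74.8) = 699.38 to 963.4444 (computed as (160 - 19)(7.6667) - (1/2)(4)(7.6667)^2), a change of 264.0644.

264.06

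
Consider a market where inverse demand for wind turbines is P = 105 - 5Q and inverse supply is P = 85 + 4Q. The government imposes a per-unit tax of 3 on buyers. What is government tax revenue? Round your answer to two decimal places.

5.67

Without the tax, 105 - 5Q = 85 + 4Q so Q* = 2.2222 and P* = 93.8889.
With the tax, buyers' net willingness to pay falls by 3: (105 - 3) - 5Q = 85 + 4Q, so Q_t = 1.8889. Buyers pay P_b = 95.5556; sellers receive P_s = P_b - 3 = 92.5556.
Revenue is the tax times quantity traded: 3 x 1.8889 = 5.6667.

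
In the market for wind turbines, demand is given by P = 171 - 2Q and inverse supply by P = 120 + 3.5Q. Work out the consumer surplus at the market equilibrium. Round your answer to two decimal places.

85.98

Equilibrium: 171 - 2Q = 120 + 3.5Q, so Q* = 9.2727 and P* = 152.4545.
Consumer surplus is the triangle under demand above P*: (1/2)(9.2727)(171 - 152.4545) = (1/2)(9.2727)(18.5455) = 85.9835.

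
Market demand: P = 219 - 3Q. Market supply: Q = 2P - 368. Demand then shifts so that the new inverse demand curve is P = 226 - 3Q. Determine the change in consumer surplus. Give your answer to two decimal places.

66.00

Rewriting supply in inverse form: P = 184 + 0.5Q.
Initial equilibrium: Q_0 = 10, P_0 = 189; CS_0 = (1/2)(10)(30) = 150, PS_0 = (1/2)(10)(5) = 25.
New equilibrium: 226 - 3Q = 184 + 0.5Q gives Q_1 = 12, P_1 = 190; CS_1 = 216, PS_1 = 36.
Change in consumer surplus = 216 - 150 = 66.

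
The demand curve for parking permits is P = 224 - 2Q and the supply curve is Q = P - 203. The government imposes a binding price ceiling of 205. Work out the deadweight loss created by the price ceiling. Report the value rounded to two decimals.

37.50

Rewriting supply in inverse form: P = 203 + Q.
Free-market equilibrium: 224 - 2Q = 203 + Q gives Q* = 7, P* = 210.
At the ceiling price 205, quantity supplied is (205 - 203)/1 = 2; supply is the short side, so Q = 2 trades at P = 205.
At Q = 2 the demand price is 220 and the supply price is 205. Deadweight loss is the triangle between the curves from 2 to 7: (1/2)(220 - 205)(7 - 2) = 37.5.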